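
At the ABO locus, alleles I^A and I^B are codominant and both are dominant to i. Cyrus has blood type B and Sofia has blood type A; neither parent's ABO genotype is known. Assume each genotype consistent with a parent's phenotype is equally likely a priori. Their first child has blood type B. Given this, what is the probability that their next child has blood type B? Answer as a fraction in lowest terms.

5/12

Possible genotypes: Cyrus ∈ {I^B I^B, I^B i}; Sofia ∈ {I^A I^A, I^A i}.
Weight each parental genotype pair by prior × P(type-B child):
  I^B I^B × I^A i: posterior weight 2/3; P(next child type B) = 1/2.
  I^B i × I^A i: posterior weight 1/3; P(next child type B) = 1/4.
Weighted sum = 5/12.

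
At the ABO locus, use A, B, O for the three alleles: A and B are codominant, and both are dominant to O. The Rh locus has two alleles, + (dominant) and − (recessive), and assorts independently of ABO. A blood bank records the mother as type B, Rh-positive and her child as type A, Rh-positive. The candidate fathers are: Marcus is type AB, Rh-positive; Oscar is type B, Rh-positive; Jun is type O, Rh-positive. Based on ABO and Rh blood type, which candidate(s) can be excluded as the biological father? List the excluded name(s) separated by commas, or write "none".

Oscar, Jun

A candidate is excluded only if no genotype consistent with his phenotype could produce a type A, Rh-positive child with a type B, Rh-positive mother.
Oscar (type B, Rh+): no genotype consistent with that phenotype can produce a type-A Rh+ child with a type-B mother.
Jun (type O, Rh+): no genotype consistent with that phenotype can produce a type-A Rh+ child with a type-B mother.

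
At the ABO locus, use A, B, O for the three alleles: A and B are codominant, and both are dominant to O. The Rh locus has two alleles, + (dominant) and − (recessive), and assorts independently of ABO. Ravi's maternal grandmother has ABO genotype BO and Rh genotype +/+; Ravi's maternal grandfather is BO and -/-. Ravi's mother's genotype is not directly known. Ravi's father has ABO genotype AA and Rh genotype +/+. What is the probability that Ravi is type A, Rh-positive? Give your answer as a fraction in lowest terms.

Ravi's mother's ABO genotype from BO × BO: 1/4 BB, 1/2 BO, 1/4 OO.
Crossing each possibility with the father AA and summing P(type A): 1/4·0 + 1/2·1/2 + 1/4·1 = 1/2.
Similarly for Rh via the mother's Rh distribution: P(Rh+) = 1.
Independent loci: 1/2 × 1 = 1/2.

1/2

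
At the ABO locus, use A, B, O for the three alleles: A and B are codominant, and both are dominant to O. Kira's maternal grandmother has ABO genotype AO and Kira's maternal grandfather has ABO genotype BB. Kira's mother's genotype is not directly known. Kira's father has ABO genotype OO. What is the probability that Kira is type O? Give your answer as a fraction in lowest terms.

1/4

Kira's mother's ABO genotype from AO × BB: 1/2 AB, 1/2 BO.
Crossing each possibility with the father OO and summing P(type O): 1/2·0 + 1/2·1/2 = 1/4.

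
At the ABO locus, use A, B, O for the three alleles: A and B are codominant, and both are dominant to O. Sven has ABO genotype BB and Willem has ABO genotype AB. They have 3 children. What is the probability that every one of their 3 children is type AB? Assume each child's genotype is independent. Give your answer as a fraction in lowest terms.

ABO cross BB × AB → 1/2 B, 1/2 AB.
So P(type AB) = 1/2 per child.
All 3 independent: (1/2)^3 = 1/8.

1/8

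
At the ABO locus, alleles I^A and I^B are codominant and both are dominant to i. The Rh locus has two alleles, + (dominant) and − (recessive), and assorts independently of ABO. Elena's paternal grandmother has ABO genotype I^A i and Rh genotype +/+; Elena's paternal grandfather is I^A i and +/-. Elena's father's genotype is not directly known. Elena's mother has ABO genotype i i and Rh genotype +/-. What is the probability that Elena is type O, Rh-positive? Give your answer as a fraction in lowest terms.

Elena's father's ABO genotype from I^A i × I^A i: 1/4 I^A I^A, 1/2 I^A i, 1/4 i i.
Crossing each possibility with the mother i i and summing P(type O): 1/4·0 + 1/2·1/2 + 1/4·1 = 1/2.
Similarly for Rh via the father's Rh distribution: P(Rh+) = 7/8.
Independent loci: 1/2 × 7/8 = 7/16.

7/16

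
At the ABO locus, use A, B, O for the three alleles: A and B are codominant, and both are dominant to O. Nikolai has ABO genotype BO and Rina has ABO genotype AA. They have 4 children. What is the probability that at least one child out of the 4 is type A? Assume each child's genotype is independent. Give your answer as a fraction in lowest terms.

ABO cross BO × AA → 1/2 A, 1/2 AB.
So P(type A) = 1/2 per child.
P(none) = (1/2)^4 = 1/16; P(at least one) = 1 − 1/16 = 15/16.

15/16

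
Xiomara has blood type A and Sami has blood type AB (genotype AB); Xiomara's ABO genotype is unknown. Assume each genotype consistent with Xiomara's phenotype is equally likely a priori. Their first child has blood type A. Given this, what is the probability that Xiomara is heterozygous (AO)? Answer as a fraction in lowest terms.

Possible genotypes: Xiomara ∈ {AA, AO}; Sami ∈ {AB}.
Weight each parental genotype pair by prior × P(type-A child):
  AA × AB: posterior weight 1/2.
  AO × AB: posterior weight 1/2.
Sum the posterior weight over pairs where Xiomara is AO: 1/2.

1/2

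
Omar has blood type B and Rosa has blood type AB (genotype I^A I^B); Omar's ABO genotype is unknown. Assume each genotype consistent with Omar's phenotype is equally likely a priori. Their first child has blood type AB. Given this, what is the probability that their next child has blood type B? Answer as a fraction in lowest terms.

Possible genotypes: Omar ∈ {I^B I^B, I^B i}; Rosa ∈ {I^A I^B}.
Weight each parental genotype pair by prior × P(type-AB child):
  I^B I^B × I^A I^B: posterior weight 2/3; P(next child type B) = 1/2.
  I^B i × I^A I^B: posterior weight 1/3; P(next child type B) = 1/2.
Weighted sum = 1/2.

1/2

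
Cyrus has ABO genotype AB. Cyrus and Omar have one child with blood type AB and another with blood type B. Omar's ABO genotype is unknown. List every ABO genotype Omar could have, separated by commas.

AB, AO, BB, BO

For each candidate genotype of Omar, check whether crossing it with AB can produce every observed child phenotype.
  AA → possible child types {A, AB} ✗
  AB → possible child types {A, B, AB} ✓
  AO → possible child types {A, B, AB} ✓
  BB → possible child types {B, AB} ✓
  BO → possible child types {A, B, AB} ✓
  OO → possible child types {A, B} ✗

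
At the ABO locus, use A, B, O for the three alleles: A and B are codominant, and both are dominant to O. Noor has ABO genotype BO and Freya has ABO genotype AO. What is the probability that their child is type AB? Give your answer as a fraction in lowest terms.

ABO cross BO × AO → offspring phenotypes: 1/4 O, 1/4 A, 1/4 B, 1/4 AB.
So P(type AB) = 1/4.

1/4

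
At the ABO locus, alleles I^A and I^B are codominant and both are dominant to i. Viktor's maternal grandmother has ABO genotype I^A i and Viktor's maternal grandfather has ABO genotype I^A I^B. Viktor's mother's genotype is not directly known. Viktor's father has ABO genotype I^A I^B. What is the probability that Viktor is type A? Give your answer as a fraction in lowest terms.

3/8

Viktor's mother's ABO genotype from I^A i × I^A I^B: 1/4 I^A I^A, 1/4 I^A I^B, 1/4 I^A i, 1/4 I^B i.
Crossing each possibility with the father I^A I^B and summing P(type A): 1/4·1/2 + 1/4·1/4 + 1/4·1/2 + 1/4·1/4 = 3/8.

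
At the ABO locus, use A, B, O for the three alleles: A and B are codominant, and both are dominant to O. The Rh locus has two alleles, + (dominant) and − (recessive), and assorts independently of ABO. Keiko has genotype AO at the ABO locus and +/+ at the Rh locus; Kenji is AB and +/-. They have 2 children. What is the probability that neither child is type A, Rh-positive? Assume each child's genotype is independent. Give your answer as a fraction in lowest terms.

1/4

ABO cross AO × AB → 1/2 A, 1/4 B, 1/4 AB.
Rh cross +/+ × +/- → 1 Rh+; so P(type A, Rh-positive) = 1/2 × 1 = 1/2 per child.
P(not type A, Rh-positive) = 1/2 for one child; (1/2)^2 = 1/4.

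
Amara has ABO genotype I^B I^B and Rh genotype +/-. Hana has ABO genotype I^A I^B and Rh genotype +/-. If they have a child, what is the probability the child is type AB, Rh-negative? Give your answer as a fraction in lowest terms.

ABO cross I^B I^B × I^A I^B → offspring phenotypes: 1/2 B, 1/2 AB.
Rh cross +/- × +/- → 3/4 Rh+, 1/4 Rh-.
Independent loci: P(type AB, Rh-negative) = 1/2 × 1/4 = 1/8.

1/8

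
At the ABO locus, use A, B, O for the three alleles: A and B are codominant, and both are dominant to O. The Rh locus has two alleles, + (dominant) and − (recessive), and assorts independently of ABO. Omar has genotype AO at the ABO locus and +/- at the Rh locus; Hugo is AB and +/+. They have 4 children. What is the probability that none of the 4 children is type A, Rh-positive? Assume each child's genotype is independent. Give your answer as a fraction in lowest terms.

ABO cross AO × AB → 1/2 A, 1/4 B, 1/4 AB.
Rh cross +/- × +/+ → 1 Rh+; so P(type A, Rh-positive) = 1/2 × 1 = 1/2 per child.
P(not type A, Rh-positive) = 1/2 for one child; (1/2)^4 = 1/16.

1/16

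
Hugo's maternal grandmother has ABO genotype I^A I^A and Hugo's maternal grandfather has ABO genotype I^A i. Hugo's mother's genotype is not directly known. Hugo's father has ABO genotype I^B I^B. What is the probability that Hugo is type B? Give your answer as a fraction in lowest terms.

1/4

Hugo's mother's ABO genotype from I^A I^A × I^A i: 1/2 I^A I^A, 1/2 I^A i.
Crossing each possibility with the father I^B I^B and summing P(type B): 1/2·0 + 1/2·1/2 = 1/4.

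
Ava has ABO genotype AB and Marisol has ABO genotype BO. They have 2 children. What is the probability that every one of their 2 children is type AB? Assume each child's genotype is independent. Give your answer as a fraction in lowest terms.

ABO cross AB × BO → 1/4 A, 1/2 B, 1/4 AB.
So P(type AB) = 1/4 per child.
All 2 independent: (1/4)^2 = 1/16.

1/16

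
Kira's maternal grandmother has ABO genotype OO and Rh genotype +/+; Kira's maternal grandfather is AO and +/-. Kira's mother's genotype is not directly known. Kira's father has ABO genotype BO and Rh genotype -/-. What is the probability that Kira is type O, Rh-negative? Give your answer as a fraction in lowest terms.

3/32

Kira's mother's ABO genotype from OO × AO: 1/2 AO, 1/2 OO.
Crossing each possibility with the father BO and summing P(type O): 1/2·1/4 + 1/2·1/2 = 3/8.
Similarly for Rh via the mother's Rh distribution: P(Rh-) = 1/4.
Independent loci: 3/8 × 1/4 = 3/32.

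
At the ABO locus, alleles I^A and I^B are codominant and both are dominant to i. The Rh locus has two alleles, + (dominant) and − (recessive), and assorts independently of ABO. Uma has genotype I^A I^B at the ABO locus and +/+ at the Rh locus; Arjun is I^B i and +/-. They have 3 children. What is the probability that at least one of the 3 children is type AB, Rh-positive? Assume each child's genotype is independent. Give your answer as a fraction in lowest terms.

37/64

ABO cross I^A I^B × I^B i → 1/4 A, 1/2 B, 1/4 AB.
Rh cross +/+ × +/- → 1 Rh+; so P(type AB, Rh-positive) = 1/4 × 1 = 1/4 per child.
P(none) = (3/4)^3 = 27/64; P(at least one) = 1 − 27/64 = 37/64.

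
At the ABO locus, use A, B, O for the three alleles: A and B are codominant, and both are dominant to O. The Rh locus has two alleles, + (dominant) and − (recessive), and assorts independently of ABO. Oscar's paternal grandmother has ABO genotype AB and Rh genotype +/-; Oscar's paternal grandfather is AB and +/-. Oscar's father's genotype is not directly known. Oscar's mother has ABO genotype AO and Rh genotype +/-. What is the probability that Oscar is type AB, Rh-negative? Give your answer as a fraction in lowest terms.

1/16

Oscar's father's ABO genotype from AB × AB: 1/4 AA, 1/2 AB, 1/4 BB.
Crossing each possibility with the mother AO and summing P(type AB): 1/4·0 + 1/2·1/4 + 1/4·1/2 = 1/4.
Similarly for Rh via the father's Rh distribution: P(Rh-) = 1/4.
Independent loci: 1/4 × 1/4 = 1/16.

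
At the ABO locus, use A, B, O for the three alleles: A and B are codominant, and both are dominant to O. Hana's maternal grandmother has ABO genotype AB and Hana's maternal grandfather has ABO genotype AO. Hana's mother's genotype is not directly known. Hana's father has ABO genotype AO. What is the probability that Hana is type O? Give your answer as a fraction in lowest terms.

1/8

Hana's mother's ABO genotype from AB × AO: 1/4 AA, 1/4 AB, 1/4 AO, 1/4 BO.
Crossing each possibility with the father AO and summing P(type O): 1/4·0 + 1/4·0 + 1/4·1/4 + 1/4·1/4 = 1/8.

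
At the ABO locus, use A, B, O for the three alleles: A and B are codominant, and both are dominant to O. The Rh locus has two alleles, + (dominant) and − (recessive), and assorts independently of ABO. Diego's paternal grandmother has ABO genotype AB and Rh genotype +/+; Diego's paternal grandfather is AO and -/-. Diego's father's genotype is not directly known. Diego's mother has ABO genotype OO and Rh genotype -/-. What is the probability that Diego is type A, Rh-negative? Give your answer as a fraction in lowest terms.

1/4

Diego's father's ABO genotype from AB × AO: 1/4 AA, 1/4 AB, 1/4 AO, 1/4 BO.
Crossing each possibility with the mother OO and summing P(type A): 1/4·1 + 1/4·1/2 + 1/4·1/2 + 1/4·0 = 1/2.
Similarly for Rh via the father's Rh distribution: P(Rh-) = 1/2.
Independent loci: 1/2 × 1/2 = 1/4.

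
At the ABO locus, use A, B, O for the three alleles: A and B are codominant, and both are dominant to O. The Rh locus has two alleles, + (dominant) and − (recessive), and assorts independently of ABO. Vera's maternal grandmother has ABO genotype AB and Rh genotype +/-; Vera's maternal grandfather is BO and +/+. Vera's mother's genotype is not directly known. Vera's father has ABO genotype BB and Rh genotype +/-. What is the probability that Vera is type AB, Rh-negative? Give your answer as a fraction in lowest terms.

1/32

Vera's mother's ABO genotype from AB × BO: 1/4 AB, 1/4 AO, 1/4 BB, 1/4 BO.
Crossing each possibility with the father BB and summing P(type AB): 1/4·1/2 + 1/4·1/2 + 1/4·0 + 1/4·0 = 1/4.
Similarly for Rh via the mother's Rh distribution: P(Rh-) = 1/8.
Independent loci: 1/4 × 1/8 = 1/32.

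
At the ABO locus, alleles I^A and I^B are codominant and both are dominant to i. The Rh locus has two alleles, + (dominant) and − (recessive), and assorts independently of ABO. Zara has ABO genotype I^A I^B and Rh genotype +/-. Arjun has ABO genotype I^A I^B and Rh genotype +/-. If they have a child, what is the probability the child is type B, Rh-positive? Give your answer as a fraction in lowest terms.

3/16

ABO cross I^A I^B × I^A I^B → offspring phenotypes: 1/4 A, 1/4 B, 1/2 AB.
Rh cross +/- × +/- → 3/4 Rh+, 1/4 Rh-.
Independent loci: P(type B, Rh-positive) = 1/4 × 3/4 = 3/16.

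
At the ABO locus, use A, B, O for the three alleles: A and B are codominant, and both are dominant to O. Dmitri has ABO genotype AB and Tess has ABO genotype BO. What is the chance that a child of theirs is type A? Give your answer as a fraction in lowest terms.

ABO cross AB × BO → offspring phenotypes: 1/4 A, 1/2 B, 1/4 AB.
So P(type A) = 1/4.

1/4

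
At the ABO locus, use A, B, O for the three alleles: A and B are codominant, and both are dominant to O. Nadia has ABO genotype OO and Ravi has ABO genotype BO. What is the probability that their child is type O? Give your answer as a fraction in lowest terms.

1/2

ABO cross OO × BO → offspring phenotypes: 1/2 O, 1/2 B.
So P(type O) = 1/2.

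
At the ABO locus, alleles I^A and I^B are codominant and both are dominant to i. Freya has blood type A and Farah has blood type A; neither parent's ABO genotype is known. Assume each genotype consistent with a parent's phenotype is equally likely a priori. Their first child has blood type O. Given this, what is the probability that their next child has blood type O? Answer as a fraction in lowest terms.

Possible genotypes: Freya ∈ {I^A I^A, I^A i}; Farah ∈ {I^A I^A, I^A i}.
Weight each parental genotype pair by prior × P(type-O child):
  I^A i × I^A i: posterior weight 1; P(next child type O) = 1/4.
Weighted sum = 1/4.

1/4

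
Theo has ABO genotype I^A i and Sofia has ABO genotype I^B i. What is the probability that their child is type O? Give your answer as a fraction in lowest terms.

ABO cross I^A i × I^B i → offspring phenotypes: 1/4 O, 1/4 A, 1/4 B, 1/4 AB.
So P(type O) = 1/4.

1/4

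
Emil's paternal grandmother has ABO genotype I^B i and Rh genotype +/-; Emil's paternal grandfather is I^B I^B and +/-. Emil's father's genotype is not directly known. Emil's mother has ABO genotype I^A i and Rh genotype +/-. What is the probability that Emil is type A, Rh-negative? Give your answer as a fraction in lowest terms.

Emil's father's ABO genotype from I^B i × I^B I^B: 1/2 I^B I^B, 1/2 I^B i.
Crossing each possibility with the mother I^A i and summing P(type A): 1/2·0 + 1/2·1/4 = 1/8.
Similarly for Rh via the father's Rh distribution: P(Rh-) = 1/4.
Independent loci: 1/8 × 1/4 = 1/32.

1/32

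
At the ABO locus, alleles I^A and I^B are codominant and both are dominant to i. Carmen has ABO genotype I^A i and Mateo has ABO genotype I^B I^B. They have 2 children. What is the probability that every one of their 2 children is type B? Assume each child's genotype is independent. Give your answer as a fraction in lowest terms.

1/4

ABO cross I^A i × I^B I^B → 1/2 B, 1/2 AB.
So P(type B) = 1/2 per child.
All 2 independent: (1/2)^2 = 1/4.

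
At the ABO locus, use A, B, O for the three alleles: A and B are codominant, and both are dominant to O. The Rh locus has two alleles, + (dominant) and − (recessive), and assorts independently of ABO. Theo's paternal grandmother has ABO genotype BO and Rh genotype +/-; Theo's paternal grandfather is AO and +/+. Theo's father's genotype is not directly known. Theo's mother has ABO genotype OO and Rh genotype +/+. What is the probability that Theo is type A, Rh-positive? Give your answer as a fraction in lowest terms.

1/4

Theo's father's ABO genotype from BO × AO: 1/4 AB, 1/4 AO, 1/4 BO, 1/4 OO.
Crossing each possibility with the mother OO and summing P(type A): 1/4·1/2 + 1/4·1/2 + 1/4·0 + 1/4·0 = 1/4.
Similarly for Rh via the father's Rh distribution: P(Rh+) = 1.
Independent loci: 1/4 × 1 = 1/4.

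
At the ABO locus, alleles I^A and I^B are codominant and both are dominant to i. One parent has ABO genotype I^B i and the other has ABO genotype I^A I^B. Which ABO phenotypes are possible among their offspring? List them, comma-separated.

Gametes from I^B i × I^A I^B give offspring ABO genotypes I^A I^B, I^A i, I^B I^B, I^B i, i.e. phenotypes A, B, AB.

A, B, AB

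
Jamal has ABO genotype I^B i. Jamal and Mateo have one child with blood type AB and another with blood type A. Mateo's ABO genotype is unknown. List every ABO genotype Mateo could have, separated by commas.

For each candidate genotype of Mateo, check whether crossing it with I^B i can produce every observed child phenotype.
  I^A I^A → possible child types {A, AB} ✓
  I^A I^B → possible child types {A, B, AB} ✓
  I^A i → possible child types {O, A, B, AB} ✓
  I^B I^B → possible child types {B} ✗
  I^B i → possible child types {O, B} ✗
  i i → possible child types {O, B} ✗

I^A I^A, I^A I^B, I^A i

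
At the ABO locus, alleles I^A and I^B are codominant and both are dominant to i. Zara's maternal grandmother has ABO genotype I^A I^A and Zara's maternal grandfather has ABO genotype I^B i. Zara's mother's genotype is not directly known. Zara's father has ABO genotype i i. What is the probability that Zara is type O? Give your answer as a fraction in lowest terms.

Zara's mother's ABO genotype from I^A I^A × I^B i: 1/2 I^A I^B, 1/2 I^A i.
Crossing each possibility with the father i i and summing P(type O): 1/2·0 + 1/2·1/2 = 1/4.

1/4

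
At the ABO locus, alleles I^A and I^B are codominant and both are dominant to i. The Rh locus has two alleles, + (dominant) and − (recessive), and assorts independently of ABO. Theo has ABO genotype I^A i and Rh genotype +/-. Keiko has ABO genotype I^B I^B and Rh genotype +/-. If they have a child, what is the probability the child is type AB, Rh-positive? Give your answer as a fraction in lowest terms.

3/8

ABO cross I^A i × I^B I^B → offspring phenotypes: 1/2 B, 1/2 AB.
Rh cross +/- × +/- → 3/4 Rh+, 1/4 Rh-.
Independent loci: P(type AB, Rh-positive) = 1/2 × 3/4 = 3/8.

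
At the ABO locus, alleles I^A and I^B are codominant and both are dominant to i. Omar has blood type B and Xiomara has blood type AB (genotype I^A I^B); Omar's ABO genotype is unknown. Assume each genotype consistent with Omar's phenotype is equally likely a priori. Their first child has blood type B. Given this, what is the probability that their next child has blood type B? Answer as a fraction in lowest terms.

Possible genotypes: Omar ∈ {I^B I^B, I^B i}; Xiomara ∈ {I^A I^B}.
Weight each parental genotype pair by prior × P(type-B child):
  I^B I^B × I^A I^B: posterior weight 1/2; P(next child type B) = 1/2.
  I^B i × I^A I^B: posterior weight 1/2; P(next child type B) = 1/2.
Weighted sum = 1/2.

1/2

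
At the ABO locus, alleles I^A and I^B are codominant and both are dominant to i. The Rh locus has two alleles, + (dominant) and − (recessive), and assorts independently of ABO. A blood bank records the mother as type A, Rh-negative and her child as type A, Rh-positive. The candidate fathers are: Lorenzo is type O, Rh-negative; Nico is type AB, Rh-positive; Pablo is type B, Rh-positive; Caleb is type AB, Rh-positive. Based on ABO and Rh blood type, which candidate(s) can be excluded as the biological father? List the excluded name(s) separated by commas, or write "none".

A candidate is excluded only if no genotype consistent with his phenotype could produce a type A, Rh-positive child with a type A, Rh-negative mother.
Lorenzo (type O, Rh-): no genotype consistent with that phenotype can produce a type-A Rh+ child with a type-A mother.

Lorenzo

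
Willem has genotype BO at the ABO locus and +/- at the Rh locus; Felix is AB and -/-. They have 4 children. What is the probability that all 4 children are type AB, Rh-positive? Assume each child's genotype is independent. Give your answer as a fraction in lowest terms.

ABO cross BO × AB → 1/4 A, 1/2 B, 1/4 AB.
Rh cross +/- × -/- → 1/2 Rh+, 1/2 Rh-; so P(type AB, Rh-positive) = 1/4 × 1/2 = 1/8 per child.
All 4 independent: (1/8)^4 = 1/4096.

1/4096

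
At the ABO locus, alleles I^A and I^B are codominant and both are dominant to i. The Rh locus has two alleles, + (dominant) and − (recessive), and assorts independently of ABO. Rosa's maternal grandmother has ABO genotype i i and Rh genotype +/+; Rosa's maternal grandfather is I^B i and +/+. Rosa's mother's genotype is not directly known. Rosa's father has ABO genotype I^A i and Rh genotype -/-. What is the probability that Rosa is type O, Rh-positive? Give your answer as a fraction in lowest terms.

3/8

Rosa's mother's ABO genotype from i i × I^B i: 1/2 I^B i, 1/2 i i.
Crossing each possibility with the father I^A i and summing P(type O): 1/2·1/4 + 1/2·1/2 = 3/8.
Similarly for Rh via the mother's Rh distribution: P(Rh+) = 1.
Independent loci: 3/8 × 1 = 3/8.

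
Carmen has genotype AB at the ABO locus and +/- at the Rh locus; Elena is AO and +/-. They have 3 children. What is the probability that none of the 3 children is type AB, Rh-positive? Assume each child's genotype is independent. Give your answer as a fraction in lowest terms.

2197/4096

ABO cross AB × AO → 1/2 A, 1/4 B, 1/4 AB.
Rh cross +/- × +/- → 3/4 Rh+, 1/4 Rh-; so P(type AB, Rh-positive) = 1/4 × 3/4 = 3/16 per child.
P(not type AB, Rh-positive) = 13/16 for one child; (13/16)^3 = 2197/4096.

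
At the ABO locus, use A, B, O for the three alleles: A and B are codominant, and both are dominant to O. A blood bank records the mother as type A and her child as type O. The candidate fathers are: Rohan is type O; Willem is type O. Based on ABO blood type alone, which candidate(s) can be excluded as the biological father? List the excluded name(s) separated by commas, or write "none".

A candidate is excluded only if no genotype consistent with his phenotype could produce a type O child with a type A mother.
Every candidate has at least one consistent genotype combination, so none can be excluded.

none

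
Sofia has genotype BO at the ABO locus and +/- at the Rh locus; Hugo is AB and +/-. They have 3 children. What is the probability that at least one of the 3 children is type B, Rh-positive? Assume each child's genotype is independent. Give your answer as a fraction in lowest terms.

387/512

ABO cross BO × AB → 1/4 A, 1/2 B, 1/4 AB.
Rh cross +/- × +/- → 3/4 Rh+, 1/4 Rh-; so P(type B, Rh-positive) = 1/2 × 3/4 = 3/8 per child.
P(none) = (5/8)^3 = 125/512; P(at least one) = 1 − 125/512 = 387/512.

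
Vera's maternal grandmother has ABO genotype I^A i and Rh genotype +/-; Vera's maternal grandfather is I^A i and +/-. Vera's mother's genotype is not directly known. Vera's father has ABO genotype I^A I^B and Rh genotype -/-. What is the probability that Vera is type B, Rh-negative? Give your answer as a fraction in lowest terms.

1/8

Vera's mother's ABO genotype from I^A i × I^A i: 1/4 I^A I^A, 1/2 I^A i, 1/4 i i.
Crossing each possibility with the father I^A I^B and summing P(type B): 1/4·0 + 1/2·1/4 + 1/4·1/2 = 1/4.
Similarly for Rh via the mother's Rh distribution: P(Rh-) = 1/2.
Independent loci: 1/4 × 1/2 = 1/8.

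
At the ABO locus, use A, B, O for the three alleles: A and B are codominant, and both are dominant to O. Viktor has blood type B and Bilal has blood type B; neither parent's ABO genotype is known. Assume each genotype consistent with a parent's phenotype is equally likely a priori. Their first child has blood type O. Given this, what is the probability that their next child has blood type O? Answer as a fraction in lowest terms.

1/4

Possible genotypes: Viktor ∈ {BB, BO}; Bilal ∈ {BB, BO}.
Weight each parental genotype pair by prior × P(type-O child):
  BO × BO: posterior weight 1; P(next child type O) = 1/4.
Weighted sum = 1/4.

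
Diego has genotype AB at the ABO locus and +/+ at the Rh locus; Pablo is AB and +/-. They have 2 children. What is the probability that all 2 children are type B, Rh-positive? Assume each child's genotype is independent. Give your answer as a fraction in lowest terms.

ABO cross AB × AB → 1/4 A, 1/4 B, 1/2 AB.
Rh cross +/+ × +/- → 1 Rh+; so P(type B, Rh-positive) = 1/4 × 1 = 1/4 per child.
All 2 independent: (1/4)^2 = 1/16.

1/16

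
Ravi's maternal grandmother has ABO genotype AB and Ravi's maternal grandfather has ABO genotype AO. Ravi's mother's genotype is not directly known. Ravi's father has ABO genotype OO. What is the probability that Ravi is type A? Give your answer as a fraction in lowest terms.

1/2

Ravi's mother's ABO genotype from AB × AO: 1/4 AA, 1/4 AB, 1/4 AO, 1/4 BO.
Crossing each possibility with the father OO and summing P(type A): 1/4·1 + 1/4·1/2 + 1/4·1/2 + 1/4·0 = 1/2.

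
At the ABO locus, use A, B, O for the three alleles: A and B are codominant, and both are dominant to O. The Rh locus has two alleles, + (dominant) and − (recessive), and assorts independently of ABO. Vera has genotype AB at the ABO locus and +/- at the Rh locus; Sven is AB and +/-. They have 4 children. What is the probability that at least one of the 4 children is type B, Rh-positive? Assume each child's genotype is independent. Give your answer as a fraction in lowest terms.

36975/65536

ABO cross AB × AB → 1/4 A, 1/4 B, 1/2 AB.
Rh cross +/- × +/- → 3/4 Rh+, 1/4 Rh-; so P(type B, Rh-positive) = 1/4 × 3/4 = 3/16 per child.
P(none) = (13/16)^4 = 28561/65536; P(at least one) = 1 − 28561/65536 = 36975/65536.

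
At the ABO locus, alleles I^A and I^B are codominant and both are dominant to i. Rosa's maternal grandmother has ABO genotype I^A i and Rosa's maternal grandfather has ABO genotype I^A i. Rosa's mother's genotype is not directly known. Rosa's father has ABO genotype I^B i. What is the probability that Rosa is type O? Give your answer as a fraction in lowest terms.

1/4

Rosa's mother's ABO genotype from I^A i × I^A i: 1/4 I^A I^A, 1/2 I^A i, 1/4 i i.
Crossing each possibility with the father I^B i and summing P(type O): 1/4·0 + 1/2·1/4 + 1/4·1/2 = 1/4.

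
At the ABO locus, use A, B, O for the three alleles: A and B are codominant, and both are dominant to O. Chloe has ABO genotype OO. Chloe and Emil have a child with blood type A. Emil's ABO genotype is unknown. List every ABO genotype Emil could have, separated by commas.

AA, AB, AO

For each candidate genotype of Emil, check whether crossing it with OO can produce every observed child phenotype.
  AA → possible child types {A} ✓
  AB → possible child types {A, B} ✓
  AO → possible child types {O, A} ✓
  BB → possible child types {B} ✗
  BO → possible child types {O, B} ✗
  OO → possible child types {O} ✗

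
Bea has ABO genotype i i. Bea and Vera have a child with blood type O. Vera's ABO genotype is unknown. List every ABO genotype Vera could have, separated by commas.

I^A i, I^B i, i i

For each candidate genotype of Vera, check whether crossing it with i i can produce every observed child phenotype.
  I^A I^A → possible child types {A} ✗
  I^A I^B → possible child types {A, B} ✗
  I^A i → possible child types {O, A} ✓
  I^B I^B → possible child types {B} ✗
  I^B i → possible child types {O, B} ✓
  i i → possible child types {O} ✓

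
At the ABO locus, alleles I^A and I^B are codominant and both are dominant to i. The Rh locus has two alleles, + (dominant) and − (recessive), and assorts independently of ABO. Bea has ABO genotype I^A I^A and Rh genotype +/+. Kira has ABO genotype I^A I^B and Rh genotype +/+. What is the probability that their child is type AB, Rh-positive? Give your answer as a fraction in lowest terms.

1/2

ABO cross I^A I^A × I^A I^B → offspring phenotypes: 1/2 A, 1/2 AB.
Rh cross +/+ × +/+ → 1 Rh+.
Independent loci: P(type AB, Rh-positive) = 1/2 × 1 = 1/2.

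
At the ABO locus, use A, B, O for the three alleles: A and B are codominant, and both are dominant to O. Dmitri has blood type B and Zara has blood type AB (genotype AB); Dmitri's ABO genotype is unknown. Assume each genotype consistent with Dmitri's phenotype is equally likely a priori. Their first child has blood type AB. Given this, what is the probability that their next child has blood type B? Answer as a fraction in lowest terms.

Possible genotypes: Dmitri ∈ {BB, BO}; Zara ∈ {AB}.
Weight each parental genotype pair by prior × P(type-AB child):
  BB × AB: posterior weight 2/3; P(next child type B) = 1/2.
  BO × AB: posterior weight 1/3; P(next child type B) = 1/2.
Weighted sum = 1/2.

1/2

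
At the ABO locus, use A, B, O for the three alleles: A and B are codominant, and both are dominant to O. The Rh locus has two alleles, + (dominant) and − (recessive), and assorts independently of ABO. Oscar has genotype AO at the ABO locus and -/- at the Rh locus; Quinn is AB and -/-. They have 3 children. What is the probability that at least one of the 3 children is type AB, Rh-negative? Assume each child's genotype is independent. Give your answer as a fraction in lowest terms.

37/64

ABO cross AO × AB → 1/2 A, 1/4 B, 1/4 AB.
Rh cross -/- × -/- → 1 Rh-; so P(type AB, Rh-negative) = 1/4 × 1 = 1/4 per child.
P(none) = (3/4)^3 = 27/64; P(at least one) = 1 − 27/64 = 37/64.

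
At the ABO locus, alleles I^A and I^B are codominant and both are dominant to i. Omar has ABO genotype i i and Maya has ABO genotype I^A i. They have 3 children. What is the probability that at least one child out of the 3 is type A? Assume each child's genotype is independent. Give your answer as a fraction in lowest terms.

7/8

ABO cross i i × I^A i → 1/2 O, 1/2 A.
So P(type A) = 1/2 per child.
P(none) = (1/2)^3 = 1/8; P(at least one) = 1 − 1/8 = 7/8.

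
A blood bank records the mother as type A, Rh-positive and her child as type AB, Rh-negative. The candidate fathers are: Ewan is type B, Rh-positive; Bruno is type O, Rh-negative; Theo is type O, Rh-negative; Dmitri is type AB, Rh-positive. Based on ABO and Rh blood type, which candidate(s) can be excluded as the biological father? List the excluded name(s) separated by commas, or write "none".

Bruno, Theo

A candidate is excluded only if no genotype consistent with his phenotype could produce a type AB, Rh-negative child with a type A, Rh-positive mother.
Bruno (type O, Rh-): no genotype consistent with that phenotype can produce a type-AB Rh- child with a type-A mother.
Theo (type O, Rh-): no genotype consistent with that phenotype can produce a type-AB Rh- child with a type-A mother.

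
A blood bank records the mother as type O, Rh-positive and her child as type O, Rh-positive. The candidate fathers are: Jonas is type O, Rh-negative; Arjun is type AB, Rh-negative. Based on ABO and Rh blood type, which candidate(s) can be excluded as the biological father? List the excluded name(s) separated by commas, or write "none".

A candidate is excluded only if no genotype consistent with his phenotype could produce a type O, Rh-positive child with a type O, Rh-positive mother.
Arjun (type AB, Rh-): no genotype consistent with that phenotype can produce a type-O Rh+ child with a type-O mother.

Arjun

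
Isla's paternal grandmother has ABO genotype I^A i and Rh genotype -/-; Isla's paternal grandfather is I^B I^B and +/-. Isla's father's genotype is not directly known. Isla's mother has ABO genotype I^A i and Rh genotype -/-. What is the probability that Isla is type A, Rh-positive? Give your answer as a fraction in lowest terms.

Isla's father's ABO genotype from I^A i × I^B I^B: 1/2 I^A I^B, 1/2 I^B i.
Crossing each possibility with the mother I^A i and summing P(type A): 1/2·1/2 + 1/2·1/4 = 3/8.
Similarly for Rh via the father's Rh distribution: P(Rh+) = 1/4.
Independent loci: 3/8 × 1/4 = 3/32.

3/32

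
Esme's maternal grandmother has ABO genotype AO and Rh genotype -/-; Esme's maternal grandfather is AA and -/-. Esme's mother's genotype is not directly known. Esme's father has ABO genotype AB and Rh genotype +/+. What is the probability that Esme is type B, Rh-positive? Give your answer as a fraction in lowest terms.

Esme's mother's ABO genotype from AO × AA: 1/2 AA, 1/2 AO.
Crossing each possibility with the father AB and summing P(type B): 1/2·0 + 1/2·1/4 = 1/8.
Similarly for Rh via the mother's Rh distribution: P(Rh+) = 1.
Independent loci: 1/8 × 1 = 1/8.

1/8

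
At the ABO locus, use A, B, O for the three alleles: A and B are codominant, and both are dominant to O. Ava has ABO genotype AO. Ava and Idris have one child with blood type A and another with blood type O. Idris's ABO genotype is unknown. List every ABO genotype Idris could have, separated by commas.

For each candidate genotype of Idris, check whether crossing it with AO can produce every observed child phenotype.
  AA → possible child types {A} ✗
  AB → possible child types {A, B, AB} ✗
  AO → possible child types {O, A} ✓
  BB → possible child types {B, AB} ✗
  BO → possible child types {O, A, B, AB} ✓
  OO → possible child types {O, A} ✓

AO, BO, OO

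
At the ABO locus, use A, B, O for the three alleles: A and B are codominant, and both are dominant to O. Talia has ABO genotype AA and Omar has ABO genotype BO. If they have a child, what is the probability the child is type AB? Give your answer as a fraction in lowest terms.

1/2

ABO cross AA × BO → offspring phenotypes: 1/2 A, 1/2 AB.
So P(type AB) = 1/2.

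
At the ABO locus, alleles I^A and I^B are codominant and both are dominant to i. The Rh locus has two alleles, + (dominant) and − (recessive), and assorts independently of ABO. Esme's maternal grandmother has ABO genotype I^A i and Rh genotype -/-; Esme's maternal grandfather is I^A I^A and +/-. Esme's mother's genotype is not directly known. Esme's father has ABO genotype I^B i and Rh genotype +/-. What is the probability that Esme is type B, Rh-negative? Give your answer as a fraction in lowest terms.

Esme's mother's ABO genotype from I^A i × I^A I^A: 1/2 I^A I^A, 1/2 I^A i.
Crossing each possibility with the father I^B i and summing P(type B): 1/2·0 + 1/2·1/4 = 1/8.
Similarly for Rh via the mother's Rh distribution: P(Rh-) = 3/8.
Independent loci: 1/8 × 3/8 = 3/64.

3/64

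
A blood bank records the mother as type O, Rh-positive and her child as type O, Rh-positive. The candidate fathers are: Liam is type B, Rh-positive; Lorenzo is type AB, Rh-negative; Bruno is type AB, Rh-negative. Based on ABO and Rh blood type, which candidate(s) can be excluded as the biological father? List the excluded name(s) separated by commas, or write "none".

Lorenzo, Bruno

A candidate is excluded only if no genotype consistent with his phenotype could produce a type O, Rh-positive child with a type O, Rh-positive mother.
Lorenzo (type AB, Rh-): no genotype consistent with that phenotype can produce a type-O Rh+ child with a type-O mother.
Bruno (type AB, Rh-): no genotype consistent with that phenotype can produce a type-O Rh+ child with a type-O mother.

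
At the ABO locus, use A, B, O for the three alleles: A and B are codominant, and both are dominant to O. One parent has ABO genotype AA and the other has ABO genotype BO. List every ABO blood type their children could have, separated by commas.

A, AB

Gametes from AA × BO give offspring ABO genotypes AB, AO, i.e. phenotypes A, AB.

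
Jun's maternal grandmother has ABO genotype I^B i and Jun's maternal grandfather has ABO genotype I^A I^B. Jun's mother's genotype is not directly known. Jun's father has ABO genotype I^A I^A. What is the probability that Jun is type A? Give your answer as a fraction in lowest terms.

1/2

Jun's mother's ABO genotype from I^B i × I^A I^B: 1/4 I^A I^B, 1/4 I^A i, 1/4 I^B I^B, 1/4 I^B i.
Crossing each possibility with the father I^A I^A and summing P(type A): 1/4·1/2 + 1/4·1 + 1/4·0 + 1/4·1/2 = 1/2.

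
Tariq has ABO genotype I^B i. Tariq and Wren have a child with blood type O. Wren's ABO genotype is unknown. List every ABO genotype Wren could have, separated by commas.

For each candidate genotype of Wren, check whether crossing it with I^B i can produce every observed child phenotype.
  I^A I^A → possible child types {A, AB} ✗
  I^A I^B → possible child types {A, B, AB} ✗
  I^A i → possible child types {O, A, B, AB} ✓
  I^B I^B → possible child types {B} ✗
  I^B i → possible child types {O, B} ✓
  i i → possible child types {O, B} ✓

I^A i, I^B i, i i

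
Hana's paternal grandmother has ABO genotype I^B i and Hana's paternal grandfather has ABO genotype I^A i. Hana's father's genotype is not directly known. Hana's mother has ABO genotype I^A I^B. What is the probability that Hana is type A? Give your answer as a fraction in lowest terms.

Hana's father's ABO genotype from I^B i × I^A i: 1/4 I^A I^B, 1/4 I^A i, 1/4 I^B i, 1/4 i i.
Crossing each possibility with the mother I^A I^B and summing P(type A): 1/4·1/4 + 1/4·1/2 + 1/4·1/4 + 1/4·1/2 = 3/8.

3/8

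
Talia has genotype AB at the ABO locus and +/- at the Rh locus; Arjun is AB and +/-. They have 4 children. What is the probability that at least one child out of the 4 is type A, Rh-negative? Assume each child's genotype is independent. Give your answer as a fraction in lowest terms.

ABO cross AB × AB → 1/4 A, 1/4 B, 1/2 AB.
Rh cross +/- × +/- → 3/4 Rh+, 1/4 Rh-; so P(type A, Rh-negative) = 1/4 × 1/4 = 1/16 per child.
P(none) = (15/16)^4 = 50625/65536; P(at least one) = 1 − 50625/65536 = 14911/65536.

14911/65536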